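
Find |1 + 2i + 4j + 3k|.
√30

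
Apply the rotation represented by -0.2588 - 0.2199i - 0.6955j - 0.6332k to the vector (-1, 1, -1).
(0.109, -1.299, 1.14)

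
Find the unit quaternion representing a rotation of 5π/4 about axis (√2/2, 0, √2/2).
-0.3827 + 0.6533i + 0.6533k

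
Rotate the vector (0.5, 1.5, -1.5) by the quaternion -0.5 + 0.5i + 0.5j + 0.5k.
(1.5, -1.5, 0.5)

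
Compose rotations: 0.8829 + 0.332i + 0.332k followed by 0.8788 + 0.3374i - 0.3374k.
0.7759 + 0.5897i - 0.224j - 0.0061k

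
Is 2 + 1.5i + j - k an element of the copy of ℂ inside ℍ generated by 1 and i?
No. The quaternion 2 + 1.5i + j - k has j-coefficient y = 1 and k-coefficient z = -1, not both zero, so it does not lie in the complex subalgebra spanned by 1 and i.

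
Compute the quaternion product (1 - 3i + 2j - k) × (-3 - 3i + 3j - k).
-19 + 7i - 3j - k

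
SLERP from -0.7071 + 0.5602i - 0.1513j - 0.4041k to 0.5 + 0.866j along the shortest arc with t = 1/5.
-0.7291 + 0.4819i - 0.3394j - 0.3477k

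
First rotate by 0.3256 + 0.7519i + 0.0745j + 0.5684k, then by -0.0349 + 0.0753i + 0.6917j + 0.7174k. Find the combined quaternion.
-0.5273 + 0.338i + 0.7192j - 0.3007k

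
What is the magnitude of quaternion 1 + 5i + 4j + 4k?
√58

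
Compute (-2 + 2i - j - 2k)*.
-2 - 2i + j + 2k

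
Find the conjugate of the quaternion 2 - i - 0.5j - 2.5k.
2 + i + 0.5j + 2.5k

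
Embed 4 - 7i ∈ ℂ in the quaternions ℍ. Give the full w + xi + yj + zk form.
4 - 7i + 0j + 0k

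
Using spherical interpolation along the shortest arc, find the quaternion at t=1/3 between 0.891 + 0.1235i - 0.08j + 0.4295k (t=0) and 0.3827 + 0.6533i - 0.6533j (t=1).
0.8184 + 0.3529i - 0.3204j + 0.3209k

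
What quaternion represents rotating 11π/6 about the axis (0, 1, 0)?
-0.9659 + 0.2588j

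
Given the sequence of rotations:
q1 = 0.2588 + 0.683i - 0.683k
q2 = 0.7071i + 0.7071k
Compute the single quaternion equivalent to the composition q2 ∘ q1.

q2 · q1 = 0.183i + 0.9659j + 0.183k
0.183i + 0.9659j + 0.183k


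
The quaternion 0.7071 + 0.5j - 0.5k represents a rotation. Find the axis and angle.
axis = (0, √2/2, -√2/2), θ = π/2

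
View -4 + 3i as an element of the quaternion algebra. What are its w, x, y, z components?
-4 + 3i + 0j + 0k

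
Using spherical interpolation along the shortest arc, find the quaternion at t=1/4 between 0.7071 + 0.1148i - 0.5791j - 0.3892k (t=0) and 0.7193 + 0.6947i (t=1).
0.7751 + 0.2926i - 0.4648j - 0.3124k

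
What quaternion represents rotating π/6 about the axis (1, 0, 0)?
0.9659 + 0.2588i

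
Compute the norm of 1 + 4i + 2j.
√21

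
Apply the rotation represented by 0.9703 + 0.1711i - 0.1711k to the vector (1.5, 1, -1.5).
(1.832, 0.883, -1.168)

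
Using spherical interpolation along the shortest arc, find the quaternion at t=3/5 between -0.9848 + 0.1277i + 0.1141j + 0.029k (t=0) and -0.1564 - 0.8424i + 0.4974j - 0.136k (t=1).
-0.6709 - 0.5828i + 0.4498j - 0.0894k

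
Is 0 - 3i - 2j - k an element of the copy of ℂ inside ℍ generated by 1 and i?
No. The quaternion -3i - 2j - k has j-coefficient y = -2 and k-coefficient z = -1, not both zero, so it does not lie in the complex subalgebra spanned by 1 and i.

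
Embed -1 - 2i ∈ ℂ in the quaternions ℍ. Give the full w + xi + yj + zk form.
-1 - 2i + 0j + 0k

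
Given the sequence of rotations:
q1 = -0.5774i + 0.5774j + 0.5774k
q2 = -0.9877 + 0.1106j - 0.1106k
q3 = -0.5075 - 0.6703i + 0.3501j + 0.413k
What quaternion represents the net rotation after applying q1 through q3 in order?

q2 · q1 = 0.698i - 0.5064j - 0.5064k
q3 · q2 · q1 = 0.8543 - 0.3224i + 0.2058j + 0.3521k
0.8543 - 0.3224i + 0.2058j + 0.3521k


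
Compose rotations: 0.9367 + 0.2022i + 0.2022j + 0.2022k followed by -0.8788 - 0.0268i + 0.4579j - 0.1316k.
-0.8837 - 0.0836i + 0.23j - 0.399k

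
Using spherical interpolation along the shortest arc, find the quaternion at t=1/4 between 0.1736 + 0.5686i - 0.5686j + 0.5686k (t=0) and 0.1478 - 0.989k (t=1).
0.0972 + 0.4609i - 0.4609j + 0.7521k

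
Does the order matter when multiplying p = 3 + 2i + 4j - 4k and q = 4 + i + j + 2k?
Yes: pq = 14 + 23i + 11j - 12k ≠ 14 - i + 27j - 8k = qp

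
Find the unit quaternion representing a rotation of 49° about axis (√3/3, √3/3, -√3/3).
0.91 + 0.2394i + 0.2394j - 0.2394k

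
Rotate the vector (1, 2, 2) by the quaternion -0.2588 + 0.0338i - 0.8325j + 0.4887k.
(0.457, -0.861, -2.837)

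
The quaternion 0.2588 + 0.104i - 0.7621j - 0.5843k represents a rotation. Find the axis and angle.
axis = (0.1077, -0.789, -0.6049), θ = 5π/6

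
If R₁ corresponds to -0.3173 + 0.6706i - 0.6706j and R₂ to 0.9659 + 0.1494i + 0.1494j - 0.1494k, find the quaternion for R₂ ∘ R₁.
-0.3065 + 0.5001i - 0.7953j - 0.153k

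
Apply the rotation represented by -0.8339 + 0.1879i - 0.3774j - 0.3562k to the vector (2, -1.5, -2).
(1.035, -1.273, -2.749)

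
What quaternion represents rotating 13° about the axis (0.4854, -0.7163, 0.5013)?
0.9936 + 0.0549i - 0.0811j + 0.0567k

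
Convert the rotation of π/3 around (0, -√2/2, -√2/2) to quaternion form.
0.866 - 0.3536j - 0.3536k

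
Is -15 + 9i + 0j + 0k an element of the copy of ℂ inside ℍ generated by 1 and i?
Yes. The quaternion -15 + 9i has j- and k-coefficients y = z = 0, so it lies in the complex subalgebra spanned by 1 and i.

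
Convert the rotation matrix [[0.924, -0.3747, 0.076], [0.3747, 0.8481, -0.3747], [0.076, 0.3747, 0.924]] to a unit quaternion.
0.9613 + 0.1949i + 0.1949k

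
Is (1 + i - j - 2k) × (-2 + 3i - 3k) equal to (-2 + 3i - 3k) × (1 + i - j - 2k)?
No: pq = -11 + 4i - j + 4k ≠ -11 - 2i + 5j - 2k = qp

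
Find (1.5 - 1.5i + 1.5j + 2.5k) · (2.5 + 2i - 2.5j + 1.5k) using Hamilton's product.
6.75 + 7.75i + 7.25j + 9.25k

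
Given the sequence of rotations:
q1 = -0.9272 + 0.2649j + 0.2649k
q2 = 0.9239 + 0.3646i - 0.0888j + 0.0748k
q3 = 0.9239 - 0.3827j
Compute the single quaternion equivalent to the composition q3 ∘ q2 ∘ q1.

q2 · q1 = -0.8529 - 0.3814i + 0.2305j + 0.272k
q3 · q2 · q1 = -0.6998 - 0.4565i + 0.5394j + 0.1053k
-0.6998 - 0.4565i + 0.5394j + 0.1053k


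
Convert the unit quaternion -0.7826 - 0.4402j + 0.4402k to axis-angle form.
axis = (0, -√2/2, √2/2), θ = 283°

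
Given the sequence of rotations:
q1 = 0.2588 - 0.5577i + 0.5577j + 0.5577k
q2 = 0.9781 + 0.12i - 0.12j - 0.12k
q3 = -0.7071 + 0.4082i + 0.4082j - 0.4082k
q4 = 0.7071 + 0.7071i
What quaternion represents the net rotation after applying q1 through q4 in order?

q2 · q1 = 0.4539 - 0.5144i + 0.5144j + 0.5144k
q3 · q2 · q1 = -0.111 + 0.969i - 0.1785j - 0.1291k
q4 · q3 · q2 · q1 = -0.7637 + 0.6067i - 0.0349j - 0.2175k
-0.7637 + 0.6067i - 0.0349j - 0.2175k


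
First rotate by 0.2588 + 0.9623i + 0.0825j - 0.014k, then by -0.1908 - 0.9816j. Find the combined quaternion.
0.0316 - 0.1699i - 0.2698j + 0.9473k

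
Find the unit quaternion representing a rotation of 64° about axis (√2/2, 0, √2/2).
0.848 + 0.3747i + 0.3747k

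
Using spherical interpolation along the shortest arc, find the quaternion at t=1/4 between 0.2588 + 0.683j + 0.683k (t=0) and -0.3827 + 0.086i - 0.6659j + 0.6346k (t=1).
0.3676 - 0.0307i + 0.8471j + 0.3825k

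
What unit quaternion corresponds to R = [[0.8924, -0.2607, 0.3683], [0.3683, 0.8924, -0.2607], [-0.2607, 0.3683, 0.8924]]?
0.9588 + 0.164i + 0.164j + 0.164k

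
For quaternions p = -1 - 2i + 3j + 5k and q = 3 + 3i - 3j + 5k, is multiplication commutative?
No: pq = -13 + 21i + 37j + 7k ≠ -13 - 39i - 13j + 13k = qp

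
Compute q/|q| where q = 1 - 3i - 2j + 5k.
0.1601 - 0.4804i - 0.3203j + 0.8006k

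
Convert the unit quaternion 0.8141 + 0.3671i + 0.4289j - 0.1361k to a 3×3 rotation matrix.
[[0.595, 0.5365, 0.5984], [0.0933, 0.6934, -0.7145], [-0.7983, 0.481, 0.3626]]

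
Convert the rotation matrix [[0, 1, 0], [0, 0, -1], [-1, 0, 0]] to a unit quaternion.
-0.5 - 0.5i - 0.5j + 0.5k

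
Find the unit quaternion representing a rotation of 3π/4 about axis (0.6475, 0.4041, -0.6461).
0.3827 + 0.5982i + 0.3733j - 0.5969k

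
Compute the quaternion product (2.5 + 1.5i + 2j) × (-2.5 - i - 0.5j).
-3.75 - 6.25i - 6.25j + 1.25k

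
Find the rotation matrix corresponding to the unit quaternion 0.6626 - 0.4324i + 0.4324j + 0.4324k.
[[0.2521, -0.947, 0.1991], [0.1991, 0.2521, 0.947], [-0.947, -0.1991, 0.2521]]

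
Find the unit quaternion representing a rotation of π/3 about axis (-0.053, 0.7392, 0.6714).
0.866 - 0.0265i + 0.3696j + 0.3357k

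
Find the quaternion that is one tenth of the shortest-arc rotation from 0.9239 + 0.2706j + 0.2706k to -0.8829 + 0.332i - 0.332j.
0.9278 - 0.0343i + 0.2793j + 0.245k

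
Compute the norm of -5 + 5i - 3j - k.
√60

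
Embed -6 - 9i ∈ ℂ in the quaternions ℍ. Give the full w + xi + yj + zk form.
-6 - 9i + 0j + 0k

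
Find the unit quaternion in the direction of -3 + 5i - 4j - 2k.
-0.4082 + 0.6804i - 0.5443j - 0.2722k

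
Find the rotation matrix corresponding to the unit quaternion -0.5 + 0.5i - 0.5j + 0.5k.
[[0, 0, 1], [-1, 0, 0], [0, -1, 0]]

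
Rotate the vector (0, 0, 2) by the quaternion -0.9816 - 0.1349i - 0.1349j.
(0.53, -0.53, 1.854)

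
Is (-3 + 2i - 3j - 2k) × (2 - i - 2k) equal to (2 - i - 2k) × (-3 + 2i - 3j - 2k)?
No: pq = -8 + 13i - k ≠ -8 + i - 12j + 5k = qp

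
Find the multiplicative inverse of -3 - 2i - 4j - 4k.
-0.0667 + 0.0444i + 0.0889j + 0.0889k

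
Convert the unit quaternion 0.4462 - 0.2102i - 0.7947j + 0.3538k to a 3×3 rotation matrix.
[[-0.5134, 0.0184, -0.8579], [0.6498, 0.6613, -0.3747], [0.5605, -0.7499, -0.3515]]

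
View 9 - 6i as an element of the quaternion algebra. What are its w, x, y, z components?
9 - 6i + 0j + 0k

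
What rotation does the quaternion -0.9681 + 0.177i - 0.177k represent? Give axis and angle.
axis = (√2/2, 0, -√2/2), θ = 331°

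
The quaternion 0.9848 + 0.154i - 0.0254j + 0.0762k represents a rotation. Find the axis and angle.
axis = (0.8866, -0.1462, 0.4387), θ = 20°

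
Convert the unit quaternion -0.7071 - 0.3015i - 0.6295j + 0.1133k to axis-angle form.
axis = (-0.4264, -0.8902, 0.1602), θ = 3π/2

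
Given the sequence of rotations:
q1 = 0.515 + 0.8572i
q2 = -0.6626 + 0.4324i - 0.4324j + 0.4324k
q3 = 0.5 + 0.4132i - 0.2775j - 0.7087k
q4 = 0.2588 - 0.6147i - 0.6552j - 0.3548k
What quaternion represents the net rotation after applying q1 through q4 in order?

q2 · q1 = -0.7119 - 0.3453i + 0.148j + 0.5933k
q3 · q2 · q1 = 0.2483 - 0.5266i + 0.2711j + 0.7665k
q4 · q3 · q2 · q1 = 0.1901 - 0.6949i + 0.5655j - 0.4014k
0.1901 - 0.6949i + 0.5655j - 0.4014k


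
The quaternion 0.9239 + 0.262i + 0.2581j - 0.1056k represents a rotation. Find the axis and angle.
axis = (0.6847, 0.6745, -0.276), θ = π/4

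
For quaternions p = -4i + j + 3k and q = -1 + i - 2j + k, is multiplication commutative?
No: pq = 3 + 11i + 6j + 4k ≠ 3 - 3i - 8j - 10k = qp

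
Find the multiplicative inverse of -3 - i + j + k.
-0.25 + 0.0833i - 0.0833j - 0.0833k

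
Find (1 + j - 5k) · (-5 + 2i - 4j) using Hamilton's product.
-1 - 18i - 19j + 23k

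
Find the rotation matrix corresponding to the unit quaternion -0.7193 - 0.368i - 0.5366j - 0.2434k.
[[0.3056, 0.0448, 0.9511], [0.7451, 0.6107, -0.2682], [-0.5928, 0.7906, 0.1533]]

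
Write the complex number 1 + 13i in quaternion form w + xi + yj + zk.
1 + 13i + 0j + 0k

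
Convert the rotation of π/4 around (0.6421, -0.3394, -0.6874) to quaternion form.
0.9239 + 0.2457i - 0.1299j - 0.2631k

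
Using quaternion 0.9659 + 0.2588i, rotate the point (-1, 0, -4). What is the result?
(-1, 2, -3.464)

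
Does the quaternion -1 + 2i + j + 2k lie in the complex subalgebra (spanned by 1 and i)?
No. The quaternion -1 + 2i + j + 2k has j-coefficient y = 1 and k-coefficient z = 2, not both zero, so it does not lie in the complex subalgebra spanned by 1 and i.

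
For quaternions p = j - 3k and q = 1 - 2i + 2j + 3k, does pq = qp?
No: pq = 7 + 9i + 7j - k ≠ 7 - 9i - 5j - 5k = qp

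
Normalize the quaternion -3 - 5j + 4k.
-0.4243 - 0.7071j + 0.5657k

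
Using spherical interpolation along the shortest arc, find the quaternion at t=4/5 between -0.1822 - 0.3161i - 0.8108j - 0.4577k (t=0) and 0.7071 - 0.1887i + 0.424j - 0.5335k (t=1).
-0.6972 + 0.0837i - 0.6149j + 0.359k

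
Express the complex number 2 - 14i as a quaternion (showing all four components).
2 - 14i + 0j + 0k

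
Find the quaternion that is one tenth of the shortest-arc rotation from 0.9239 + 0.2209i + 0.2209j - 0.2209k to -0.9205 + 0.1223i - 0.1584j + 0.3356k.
0.9293 + 0.1872i + 0.2159j - 0.234k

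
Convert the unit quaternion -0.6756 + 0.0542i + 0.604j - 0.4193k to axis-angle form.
axis = (0.0735, 0.8192, -0.5687), θ = 265°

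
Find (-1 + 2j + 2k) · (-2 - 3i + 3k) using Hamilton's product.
-4 + 9i - 10j - k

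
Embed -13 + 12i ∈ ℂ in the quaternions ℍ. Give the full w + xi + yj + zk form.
-13 + 12i + 0j + 0k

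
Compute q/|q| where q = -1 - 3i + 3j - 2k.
-0.2085 - 0.6255i + 0.6255j - 0.417k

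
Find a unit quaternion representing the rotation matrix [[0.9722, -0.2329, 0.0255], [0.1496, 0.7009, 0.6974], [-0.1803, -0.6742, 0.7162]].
0.9205 - 0.3725i + 0.0559j + 0.1039k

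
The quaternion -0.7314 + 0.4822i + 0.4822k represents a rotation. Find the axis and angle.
axis = (√2/2, 0, √2/2), θ = 274°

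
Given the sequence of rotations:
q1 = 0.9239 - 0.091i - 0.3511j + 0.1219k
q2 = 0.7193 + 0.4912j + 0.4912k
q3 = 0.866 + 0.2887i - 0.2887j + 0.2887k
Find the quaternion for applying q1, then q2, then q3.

q2 · q1 = 0.7771 + 0.1669i + 0.1566j + 0.5862k
q3 · q2 · q1 = 0.5008 + 0.1544i - 0.2098j + 0.8254k
0.5008 + 0.1544i - 0.2098j + 0.8254k


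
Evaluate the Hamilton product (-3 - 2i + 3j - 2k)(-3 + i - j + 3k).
20 + 10i - 2j - 4k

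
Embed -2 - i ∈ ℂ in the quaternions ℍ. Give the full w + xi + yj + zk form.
-2 - i + 0j + 0k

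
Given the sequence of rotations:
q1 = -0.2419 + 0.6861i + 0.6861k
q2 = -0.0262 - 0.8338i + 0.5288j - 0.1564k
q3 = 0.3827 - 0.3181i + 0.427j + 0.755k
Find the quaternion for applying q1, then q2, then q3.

q2 · q1 = 0.6857 + 0.5465i + 0.3368j - 0.343k
q3 · q2 · q1 = 0.5514 - 0.4097i + 0.7252j + 0.0459k
0.5514 - 0.4097i + 0.7252j + 0.0459k


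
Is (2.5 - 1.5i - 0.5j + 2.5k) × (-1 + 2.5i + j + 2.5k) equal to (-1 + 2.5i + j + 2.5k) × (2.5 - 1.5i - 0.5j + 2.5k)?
No: pq = -4.5 + 4i + 13j + 3.5k ≠ -4.5 + 11.5i - 7j + 4k = qp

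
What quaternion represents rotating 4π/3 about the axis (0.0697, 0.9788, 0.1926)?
-0.5 + 0.0604i + 0.8477j + 0.1668k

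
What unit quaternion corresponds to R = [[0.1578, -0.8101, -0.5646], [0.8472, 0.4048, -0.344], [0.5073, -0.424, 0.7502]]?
0.7604 - 0.0263i - 0.3524j + 0.5449k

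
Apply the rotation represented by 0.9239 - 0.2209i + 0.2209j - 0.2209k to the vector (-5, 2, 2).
(-2.391, 4.76, 2.151)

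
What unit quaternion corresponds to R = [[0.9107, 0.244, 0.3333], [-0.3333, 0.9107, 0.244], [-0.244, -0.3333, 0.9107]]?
0.9659 - 0.1494i + 0.1494j - 0.1494k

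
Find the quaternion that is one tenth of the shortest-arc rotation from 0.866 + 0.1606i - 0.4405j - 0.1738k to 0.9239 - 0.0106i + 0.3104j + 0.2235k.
0.9066 + 0.1473i - 0.3717j - 0.1351k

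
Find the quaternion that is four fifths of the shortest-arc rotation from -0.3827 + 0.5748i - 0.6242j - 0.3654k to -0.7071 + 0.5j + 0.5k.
0.5341 + 0.1567i - 0.6217j - 0.5511k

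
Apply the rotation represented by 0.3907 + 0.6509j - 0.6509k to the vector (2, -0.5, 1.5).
(-0.881, -2.365, -0.365)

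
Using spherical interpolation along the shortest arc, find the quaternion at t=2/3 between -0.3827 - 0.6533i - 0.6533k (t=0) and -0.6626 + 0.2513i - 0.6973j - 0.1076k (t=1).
-0.7178 - 0.0942i - 0.5705j - 0.3878k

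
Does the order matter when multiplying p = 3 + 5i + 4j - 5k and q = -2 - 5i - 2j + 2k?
Yes: pq = 37 - 27i + j + 26k ≠ 37 - 23i - 29j + 6k = qp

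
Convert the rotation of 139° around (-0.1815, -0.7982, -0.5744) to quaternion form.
0.3502 - 0.17i - 0.7477j - 0.538k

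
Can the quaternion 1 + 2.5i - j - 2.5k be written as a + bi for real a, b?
No. The quaternion 1 + 2.5i - j - 2.5k has j-coefficient y = -1 and k-coefficient z = -2.5, not both zero, so it does not lie in the complex subalgebra spanned by 1 and i.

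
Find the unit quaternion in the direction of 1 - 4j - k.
0.2357 - 0.9428j - 0.2357k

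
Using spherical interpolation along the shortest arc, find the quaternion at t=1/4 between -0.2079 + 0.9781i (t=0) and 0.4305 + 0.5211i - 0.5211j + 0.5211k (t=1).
-0.0395 + 0.9729i - 0.1611j + 0.1611k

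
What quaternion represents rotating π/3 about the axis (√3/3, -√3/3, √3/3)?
0.866 + 0.2887i - 0.2887j + 0.2887k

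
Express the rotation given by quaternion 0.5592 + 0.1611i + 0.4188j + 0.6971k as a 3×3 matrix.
[[-0.3227, -0.6447, 0.693], [0.9146, -0.0238, 0.4037], [-0.2438, 0.7641, 0.5973]]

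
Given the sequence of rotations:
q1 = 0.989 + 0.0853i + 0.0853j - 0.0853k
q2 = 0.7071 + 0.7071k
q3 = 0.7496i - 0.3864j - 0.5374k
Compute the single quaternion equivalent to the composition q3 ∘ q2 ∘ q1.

q2 · q1 = 0.7596 + 0.1206j + 0.639k
q3 · q2 · q1 = 0.39 + 0.3873i - 0.7725j - 0.3178k
0.39 + 0.3873i - 0.7725j - 0.3178k


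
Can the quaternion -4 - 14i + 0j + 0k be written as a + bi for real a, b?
Yes. The quaternion -4 - 14i has j- and k-coefficients y = z = 0, so it lies in the complex subalgebra spanned by 1 and i.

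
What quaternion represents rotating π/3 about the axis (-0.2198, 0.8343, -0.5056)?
0.866 - 0.1099i + 0.4172j - 0.2528k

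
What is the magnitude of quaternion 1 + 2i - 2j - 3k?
√18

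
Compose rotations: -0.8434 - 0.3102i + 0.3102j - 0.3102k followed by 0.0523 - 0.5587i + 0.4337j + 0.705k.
-0.1333 + 0.1018i - 0.7416j - 0.6496k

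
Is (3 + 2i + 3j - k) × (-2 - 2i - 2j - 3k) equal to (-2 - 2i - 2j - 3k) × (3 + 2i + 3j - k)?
No: pq = 1 - 21i - 4j - 5k ≠ 1 + i - 20j - 9k = qp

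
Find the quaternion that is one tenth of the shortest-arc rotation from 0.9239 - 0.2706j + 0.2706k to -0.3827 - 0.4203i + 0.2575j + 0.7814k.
0.9413 + 0.0582i - 0.2958j + 0.152k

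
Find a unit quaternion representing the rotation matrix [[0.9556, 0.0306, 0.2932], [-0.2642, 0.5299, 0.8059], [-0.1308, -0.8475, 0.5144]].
0.866 - 0.4773i + 0.1224j - 0.0851k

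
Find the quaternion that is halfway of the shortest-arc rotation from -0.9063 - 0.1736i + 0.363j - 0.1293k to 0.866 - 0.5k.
-0.9555 - 0.0936i + 0.1957j + 0.1999k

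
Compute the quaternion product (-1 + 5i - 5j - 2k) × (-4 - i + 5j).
34 - 9i + 17j + 28k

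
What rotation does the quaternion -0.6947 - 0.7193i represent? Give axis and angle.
axis = (-1, 0, 0), θ = 268°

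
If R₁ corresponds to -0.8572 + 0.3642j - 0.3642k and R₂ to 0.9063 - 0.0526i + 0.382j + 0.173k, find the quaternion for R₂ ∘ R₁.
-0.853 - 0.157i - 0.0165j - 0.4975k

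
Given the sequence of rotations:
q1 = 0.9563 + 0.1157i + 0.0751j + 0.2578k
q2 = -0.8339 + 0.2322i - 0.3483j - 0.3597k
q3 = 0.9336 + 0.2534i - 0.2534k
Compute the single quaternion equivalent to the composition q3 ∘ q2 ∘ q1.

q2 · q1 = -0.7054 + 0.0628i - 0.4972j - 0.5012k
q3 · q2 · q1 = -0.8015 - 0.2461i - 0.3531j - 0.4152k
-0.8015 - 0.2461i - 0.3531j - 0.4152k


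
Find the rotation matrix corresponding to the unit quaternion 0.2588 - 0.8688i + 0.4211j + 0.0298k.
[[0.6436, -0.7471, 0.1662], [-0.7163, -0.5114, 0.4748], [-0.2697, -0.4246, -0.8643]]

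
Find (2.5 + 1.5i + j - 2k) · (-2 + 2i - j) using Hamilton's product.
-7 - 8.5j + 0.5k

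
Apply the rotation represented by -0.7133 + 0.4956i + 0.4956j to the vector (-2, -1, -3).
(0.612, -3.612, -0.76)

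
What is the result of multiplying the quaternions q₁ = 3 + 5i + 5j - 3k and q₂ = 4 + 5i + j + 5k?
-3 + 63i - 17j - 17k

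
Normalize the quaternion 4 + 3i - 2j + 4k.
0.5963 + 0.4472i - 0.2981j + 0.5963k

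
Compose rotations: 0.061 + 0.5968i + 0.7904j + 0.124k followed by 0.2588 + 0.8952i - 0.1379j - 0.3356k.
-0.3679 + 0.4572i - 0.1151j + 0.8015k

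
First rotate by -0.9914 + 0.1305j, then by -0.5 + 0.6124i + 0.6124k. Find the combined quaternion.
0.4957 - 0.6871i - 0.0653j - 0.5272k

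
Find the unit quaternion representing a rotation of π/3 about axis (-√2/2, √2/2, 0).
0.866 - 0.3536i + 0.3536j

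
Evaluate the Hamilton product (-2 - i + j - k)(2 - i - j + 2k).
-2 + i + 7j - 4k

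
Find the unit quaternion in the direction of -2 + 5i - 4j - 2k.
-0.2857 + 0.7143i - 0.5714j - 0.2857k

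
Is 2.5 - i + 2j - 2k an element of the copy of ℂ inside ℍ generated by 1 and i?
No. The quaternion 2.5 - i + 2j - 2k has j-coefficient y = 2 and k-coefficient z = -2, not both zero, so it does not lie in the complex subalgebra spanned by 1 and i.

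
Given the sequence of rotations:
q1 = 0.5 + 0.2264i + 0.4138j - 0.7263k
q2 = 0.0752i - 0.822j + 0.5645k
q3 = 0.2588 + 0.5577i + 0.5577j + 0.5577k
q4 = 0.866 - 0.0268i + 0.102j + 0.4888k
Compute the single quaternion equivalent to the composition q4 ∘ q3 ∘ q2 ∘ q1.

q2 · q1 = 0.7331 + 0.401i - 0.2286j + 0.4995k
q3 · q2 · q1 = -0.185 + 0.9187i + 0.2948j + 0.187k
q4 · q3 · q2 · q1 = -0.2571 + 0.6755i + 0.6905j - 0.0301k
-0.2571 + 0.6755i + 0.6905j - 0.0301k


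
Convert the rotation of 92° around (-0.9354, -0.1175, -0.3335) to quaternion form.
0.6947 - 0.6729i - 0.0845j - 0.2399k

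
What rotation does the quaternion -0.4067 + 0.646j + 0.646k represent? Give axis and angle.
axis = (0, √2/2, √2/2), θ = 228°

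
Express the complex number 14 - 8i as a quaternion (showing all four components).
14 - 8i + 0j + 0k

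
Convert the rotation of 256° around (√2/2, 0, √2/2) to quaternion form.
-0.6157 + 0.5572i + 0.5572k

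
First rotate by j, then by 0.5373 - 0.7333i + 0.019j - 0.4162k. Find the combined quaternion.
-0.019 + 0.4162i + 0.5373j - 0.7333k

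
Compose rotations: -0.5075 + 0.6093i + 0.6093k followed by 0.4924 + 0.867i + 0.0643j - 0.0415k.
-0.7529 - 0.1008i - 0.5862j + 0.2819k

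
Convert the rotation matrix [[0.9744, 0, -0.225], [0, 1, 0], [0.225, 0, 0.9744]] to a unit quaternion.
0.9936 - 0.1132j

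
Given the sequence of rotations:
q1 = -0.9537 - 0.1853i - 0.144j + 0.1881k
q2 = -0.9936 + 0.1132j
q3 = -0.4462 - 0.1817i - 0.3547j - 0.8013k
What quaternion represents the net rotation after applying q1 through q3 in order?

q2 · q1 = 0.9639 + 0.2054i + 0.0351j - 0.1659k
q3 · q2 · q1 = -0.5133 - 0.1798i - 0.5523j - 0.6319k
-0.5133 - 0.1798i - 0.5523j - 0.6319k


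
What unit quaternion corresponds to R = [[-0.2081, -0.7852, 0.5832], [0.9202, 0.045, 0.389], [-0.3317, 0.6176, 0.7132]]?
0.6225 + 0.0918i + 0.3674j + 0.6849k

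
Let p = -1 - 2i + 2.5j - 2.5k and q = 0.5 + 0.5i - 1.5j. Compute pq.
4.25 - 5.25i + 1.5j + 0.5k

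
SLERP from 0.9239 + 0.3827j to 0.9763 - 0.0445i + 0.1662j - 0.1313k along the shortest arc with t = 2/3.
0.9662 - 0.0299i + 0.2404j - 0.0881k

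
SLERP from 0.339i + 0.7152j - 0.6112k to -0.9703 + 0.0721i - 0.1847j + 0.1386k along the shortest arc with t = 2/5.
0.5176 + 0.2156i + 0.6345j - 0.532k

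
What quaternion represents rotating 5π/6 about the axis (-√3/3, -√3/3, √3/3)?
0.2588 - 0.5577i - 0.5577j + 0.5577k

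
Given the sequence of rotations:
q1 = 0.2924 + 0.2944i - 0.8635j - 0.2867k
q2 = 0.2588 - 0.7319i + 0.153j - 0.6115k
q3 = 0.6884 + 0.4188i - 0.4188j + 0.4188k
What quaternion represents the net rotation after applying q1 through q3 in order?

q2 · q1 = 0.2479 - 0.7097i - 0.5686j + 0.334k
q3 · q2 · q1 = 0.0899 - 0.2865i - 0.9323j - 0.2016k
0.0899 - 0.2865i - 0.9323j - 0.2016k


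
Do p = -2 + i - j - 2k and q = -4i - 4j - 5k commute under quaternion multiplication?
No: pq = -10 + 5i + 21j + 2k ≠ -10 + 11i - 5j + 18k = qp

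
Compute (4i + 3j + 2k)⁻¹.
-0.1379i - 0.1034j - 0.069k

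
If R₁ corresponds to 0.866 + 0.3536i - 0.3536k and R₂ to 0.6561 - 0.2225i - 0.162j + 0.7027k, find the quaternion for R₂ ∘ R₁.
0.8953 + 0.0966i + 0.0295j + 0.4338k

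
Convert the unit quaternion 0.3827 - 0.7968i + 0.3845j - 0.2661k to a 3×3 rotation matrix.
[[0.5627, -0.4091, 0.7184], [-0.8164, -0.4114, 0.4052], [0.1298, -0.8145, -0.5655]]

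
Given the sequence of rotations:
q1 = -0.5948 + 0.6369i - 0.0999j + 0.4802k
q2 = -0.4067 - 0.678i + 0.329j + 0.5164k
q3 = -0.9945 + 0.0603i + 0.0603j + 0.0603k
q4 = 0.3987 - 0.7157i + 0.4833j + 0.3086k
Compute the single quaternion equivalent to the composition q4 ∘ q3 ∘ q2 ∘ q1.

q2 · q1 = 0.4586 + 0.3538i + 0.4994j - 0.6443k
q3 · q2 · q1 = -0.4687 - 0.3932i - 0.4088j + 0.6772k
q4 · q3 · q2 · q1 = -0.4797 + 0.6321i - 0.0262j + 0.608k
-0.4797 + 0.6321i - 0.0262j + 0.608k


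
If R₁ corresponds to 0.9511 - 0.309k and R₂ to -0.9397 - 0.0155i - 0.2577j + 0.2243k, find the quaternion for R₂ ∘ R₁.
-0.8244 + 0.0649i - 0.2499j + 0.5037k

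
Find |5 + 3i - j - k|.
6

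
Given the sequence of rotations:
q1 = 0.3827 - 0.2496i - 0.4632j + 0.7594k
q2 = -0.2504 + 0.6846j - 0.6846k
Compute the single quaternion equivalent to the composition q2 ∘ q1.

q2 · q1 = 0.7412 + 0.2653i + 0.5489j - 0.2813k
0.7412 + 0.2653i + 0.5489j - 0.2813k


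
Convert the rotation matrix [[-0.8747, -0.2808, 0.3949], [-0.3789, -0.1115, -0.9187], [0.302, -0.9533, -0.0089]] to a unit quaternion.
-0.0349 + 0.2478i - 0.6656j + 0.7031k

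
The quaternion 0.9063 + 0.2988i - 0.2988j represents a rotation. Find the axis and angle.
axis = (√2/2, -√2/2, 0), θ = 50°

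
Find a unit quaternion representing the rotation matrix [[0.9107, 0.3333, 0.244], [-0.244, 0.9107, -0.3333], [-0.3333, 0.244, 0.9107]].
0.9659 + 0.1494i + 0.1494j - 0.1494k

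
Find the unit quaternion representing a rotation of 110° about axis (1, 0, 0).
0.5736 + 0.8192i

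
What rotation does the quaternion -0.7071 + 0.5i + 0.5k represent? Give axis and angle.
axis = (√2/2, 0, √2/2), θ = 3π/2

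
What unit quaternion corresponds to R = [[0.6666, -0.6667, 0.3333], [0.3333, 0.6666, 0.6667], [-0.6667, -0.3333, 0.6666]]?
0.866 - 0.2887i + 0.2887j + 0.2887k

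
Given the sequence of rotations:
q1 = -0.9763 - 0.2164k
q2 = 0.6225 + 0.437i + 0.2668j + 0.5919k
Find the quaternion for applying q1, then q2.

q2 · q1 = -0.4797 - 0.4844i - 0.1659j - 0.7126k
-0.4797 - 0.4844i - 0.1659j - 0.7126k


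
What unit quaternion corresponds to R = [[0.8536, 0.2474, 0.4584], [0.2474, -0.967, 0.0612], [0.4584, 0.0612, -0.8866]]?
0.9627i + 0.1285j + 0.2381k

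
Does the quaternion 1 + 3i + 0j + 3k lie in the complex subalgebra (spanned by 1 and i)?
No. The quaternion 1 + 3i + 3k has j-coefficient y = 0 and k-coefficient z = 3, not both zero, so it does not lie in the complex subalgebra spanned by 1 and i.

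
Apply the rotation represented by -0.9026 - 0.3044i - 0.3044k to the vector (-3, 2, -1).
(-3.728, 0.16, -0.272)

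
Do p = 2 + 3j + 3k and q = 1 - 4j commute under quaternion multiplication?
No: pq = 14 + 12i - 5j + 3k ≠ 14 - 12i - 5j + 3k = qp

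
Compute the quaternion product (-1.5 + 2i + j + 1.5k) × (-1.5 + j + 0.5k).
0.5 - 4i - 4j - k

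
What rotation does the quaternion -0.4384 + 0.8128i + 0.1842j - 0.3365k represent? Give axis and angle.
axis = (0.9043, 0.2049, -0.3744), θ = 232°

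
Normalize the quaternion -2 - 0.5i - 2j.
-0.6963 - 0.1741i - 0.6963j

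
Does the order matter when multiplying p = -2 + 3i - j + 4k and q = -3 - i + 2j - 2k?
Yes: pq = 19 - 13i + j - 3k ≠ 19 - i - 3j - 13k = qp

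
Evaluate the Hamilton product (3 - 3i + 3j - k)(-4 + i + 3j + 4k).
-14 + 30i + 8j + 4k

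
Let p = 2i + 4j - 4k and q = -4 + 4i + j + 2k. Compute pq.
-4 + 4i - 36j + 2k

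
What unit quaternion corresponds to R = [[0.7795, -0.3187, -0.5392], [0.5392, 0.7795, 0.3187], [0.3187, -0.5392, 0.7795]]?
0.9136 - 0.2348i - 0.2348j + 0.2348k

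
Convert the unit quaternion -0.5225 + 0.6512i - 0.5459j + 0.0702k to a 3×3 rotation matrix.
[[0.3941, -0.6376, 0.6619], [-0.7843, 0.142, 0.6039], [-0.479, -0.7571, -0.4441]]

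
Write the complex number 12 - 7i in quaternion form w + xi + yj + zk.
12 - 7i + 0j + 0k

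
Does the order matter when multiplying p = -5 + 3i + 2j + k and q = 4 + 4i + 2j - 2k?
Yes: pq = -34 - 14i + 8j + 12k ≠ -34 - 2i - 12j + 16k = qp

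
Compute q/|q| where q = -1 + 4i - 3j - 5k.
-0.14 + 0.5601i - 0.4201j - 0.7001k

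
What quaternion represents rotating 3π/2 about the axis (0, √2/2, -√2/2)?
-0.7071 + 0.5j - 0.5k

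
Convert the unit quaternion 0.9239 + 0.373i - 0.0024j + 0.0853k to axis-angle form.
axis = (0.9748, -0.0063, 0.2229), θ = π/4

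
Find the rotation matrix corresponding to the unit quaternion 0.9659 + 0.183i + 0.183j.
[[0.933, 0.067, 0.3535], [0.067, 0.933, -0.3535], [-0.3535, 0.3535, 0.866]]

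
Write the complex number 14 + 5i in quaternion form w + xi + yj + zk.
14 + 5i + 0j + 0k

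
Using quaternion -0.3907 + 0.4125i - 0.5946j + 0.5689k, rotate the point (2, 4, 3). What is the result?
(1.909, -2.883, -4.128)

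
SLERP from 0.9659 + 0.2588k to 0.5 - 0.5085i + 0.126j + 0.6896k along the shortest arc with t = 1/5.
0.9208 - 0.1144i + 0.0284j + 0.3718k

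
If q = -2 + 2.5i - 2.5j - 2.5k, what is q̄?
-2 - 2.5i + 2.5j + 2.5k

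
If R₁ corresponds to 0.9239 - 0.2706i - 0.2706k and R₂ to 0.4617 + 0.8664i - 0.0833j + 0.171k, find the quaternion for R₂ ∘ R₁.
0.7073 + 0.6981i + 0.1112j + 0.0105k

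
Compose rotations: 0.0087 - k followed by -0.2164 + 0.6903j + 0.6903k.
0.6884 - 0.6903i + 0.006j + 0.2224k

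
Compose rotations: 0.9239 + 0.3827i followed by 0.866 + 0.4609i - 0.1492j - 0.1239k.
0.6237 + 0.7572i - 0.1853j - 0.0574k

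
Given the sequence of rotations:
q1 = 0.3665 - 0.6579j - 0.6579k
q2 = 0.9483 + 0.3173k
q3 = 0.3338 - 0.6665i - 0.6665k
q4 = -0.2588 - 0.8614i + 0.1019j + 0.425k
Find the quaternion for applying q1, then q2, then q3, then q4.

q2 · q1 = 0.5563 + 0.2088i - 0.6239j - 0.5076k
q3 · q2 · q1 = -0.0135 - 0.7169i - 0.6857j - 0.1244k
q4 · q3 · q2 · q1 = -0.4913 + 0.4759i - 0.2358j + 0.6902k
-0.4913 + 0.4759i - 0.2358j + 0.6902k


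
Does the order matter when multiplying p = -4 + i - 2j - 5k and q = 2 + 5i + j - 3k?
Yes: pq = -26 - 7i - 30j + 13k ≠ -26 - 29i + 14j - 9k = qp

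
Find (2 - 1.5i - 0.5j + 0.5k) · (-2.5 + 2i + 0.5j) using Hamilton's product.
-1.75 + 7.5i + 3.25j - k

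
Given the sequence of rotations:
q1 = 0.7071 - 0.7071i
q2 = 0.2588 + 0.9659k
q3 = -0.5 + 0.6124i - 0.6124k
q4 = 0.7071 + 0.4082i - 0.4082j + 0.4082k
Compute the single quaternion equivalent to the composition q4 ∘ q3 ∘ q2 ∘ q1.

q2 · q1 = 0.183 - 0.183i - 0.683j + 0.683k
q3 · q2 · q1 = 0.4388 - 0.2147i + 0.0353j - 0.8718k
q4 · q3 · q2 · q1 = 0.7682 + 0.3688i + 0.1141j - 0.5106k
0.7682 + 0.3688i + 0.1141j - 0.5106k


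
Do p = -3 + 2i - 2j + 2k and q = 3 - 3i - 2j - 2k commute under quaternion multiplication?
No: pq = -3 + 23i - 2j + 2k ≠ -3 + 7i + 2j + 22k = qp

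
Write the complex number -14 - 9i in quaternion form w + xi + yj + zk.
-14 - 9i + 0j + 0k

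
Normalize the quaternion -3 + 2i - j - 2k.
-0.7071 + 0.4714i - 0.2357j - 0.4714k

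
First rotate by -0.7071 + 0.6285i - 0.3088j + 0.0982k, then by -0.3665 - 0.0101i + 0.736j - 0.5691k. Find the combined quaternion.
0.5487 - 0.3267i - 0.7639j - 0.093k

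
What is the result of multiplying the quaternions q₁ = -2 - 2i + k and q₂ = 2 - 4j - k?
-3 + 6j + 12k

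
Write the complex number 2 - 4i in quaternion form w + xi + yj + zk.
2 - 4i + 0j + 0k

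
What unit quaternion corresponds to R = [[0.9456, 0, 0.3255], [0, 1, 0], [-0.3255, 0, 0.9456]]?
0.9863 + 0.165j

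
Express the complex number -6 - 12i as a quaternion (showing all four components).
-6 - 12i + 0j + 0k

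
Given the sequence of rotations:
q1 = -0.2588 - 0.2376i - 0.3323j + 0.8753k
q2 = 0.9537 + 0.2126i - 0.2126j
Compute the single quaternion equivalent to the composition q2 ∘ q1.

q2 · q1 = -0.267 - 0.4677i - 0.448j + 0.7136k
-0.267 - 0.4677i - 0.448j + 0.7136k


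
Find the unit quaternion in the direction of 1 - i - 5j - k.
0.189 - 0.189i - 0.9449j - 0.189k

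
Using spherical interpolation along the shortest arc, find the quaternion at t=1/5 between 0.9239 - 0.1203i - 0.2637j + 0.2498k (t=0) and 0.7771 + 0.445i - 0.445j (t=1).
0.9273 - 0.0032i - 0.3127j + 0.2055k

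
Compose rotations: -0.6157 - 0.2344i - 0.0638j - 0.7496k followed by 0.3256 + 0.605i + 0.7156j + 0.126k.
0.0814 - 0.9772i - 0.0374j - 0.1925k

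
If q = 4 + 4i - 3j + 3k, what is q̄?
4 - 4i + 3j - 3k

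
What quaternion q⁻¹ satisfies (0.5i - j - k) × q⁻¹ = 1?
-0.2222i + 0.4444j + 0.4444k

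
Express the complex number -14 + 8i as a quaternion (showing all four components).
-14 + 8i + 0j + 0k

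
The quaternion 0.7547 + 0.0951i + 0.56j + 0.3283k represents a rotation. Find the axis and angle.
axis = (0.145, 0.8536, 0.5004), θ = 82°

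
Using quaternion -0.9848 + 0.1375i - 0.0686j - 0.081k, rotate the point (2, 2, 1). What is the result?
(1.711, 2.461, 0.119)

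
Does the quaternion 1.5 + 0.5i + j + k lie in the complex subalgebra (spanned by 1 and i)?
No. The quaternion 1.5 + 0.5i + j + k has j-coefficient y = 1 and k-coefficient z = 1, not both zero, so it does not lie in the complex subalgebra spanned by 1 and i.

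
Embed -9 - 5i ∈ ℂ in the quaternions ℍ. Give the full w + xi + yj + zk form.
-9 - 5i + 0j + 0k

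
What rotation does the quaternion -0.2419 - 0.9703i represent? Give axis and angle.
axis = (-1, 0, 0), θ = 208°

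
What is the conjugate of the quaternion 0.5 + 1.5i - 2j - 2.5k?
0.5 - 1.5i + 2j + 2.5k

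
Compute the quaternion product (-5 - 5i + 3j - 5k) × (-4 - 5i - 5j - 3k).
-5 + 11i + 23j + 75k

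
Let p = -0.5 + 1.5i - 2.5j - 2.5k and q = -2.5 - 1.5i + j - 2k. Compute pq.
1 + 4.5i + 12.5j + 5k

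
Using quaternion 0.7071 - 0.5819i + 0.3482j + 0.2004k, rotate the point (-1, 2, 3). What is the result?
(-1.277, 3.494, -0.4)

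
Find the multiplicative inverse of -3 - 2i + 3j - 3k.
-0.0968 + 0.0645i - 0.0968j + 0.0968k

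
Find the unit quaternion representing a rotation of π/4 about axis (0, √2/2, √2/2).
0.9239 + 0.2706j + 0.2706k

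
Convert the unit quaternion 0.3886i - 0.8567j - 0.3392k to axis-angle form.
axis = (0.3886, -0.8567, -0.3392), θ = π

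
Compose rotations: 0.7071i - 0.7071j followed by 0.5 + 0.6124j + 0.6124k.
0.433 + 0.7866i + 0.0795j - 0.433k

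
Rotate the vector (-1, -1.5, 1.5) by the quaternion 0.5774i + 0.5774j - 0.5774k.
(-1.667, -1.167, 1.167)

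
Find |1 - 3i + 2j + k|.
√15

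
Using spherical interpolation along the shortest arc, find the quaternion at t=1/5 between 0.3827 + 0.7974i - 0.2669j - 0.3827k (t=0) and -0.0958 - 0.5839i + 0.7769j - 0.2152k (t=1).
0.3437 + 0.8038i - 0.4016j - 0.2728k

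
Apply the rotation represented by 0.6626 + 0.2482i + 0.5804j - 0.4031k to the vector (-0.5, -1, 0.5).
(-0.538, -0.827, 0.725)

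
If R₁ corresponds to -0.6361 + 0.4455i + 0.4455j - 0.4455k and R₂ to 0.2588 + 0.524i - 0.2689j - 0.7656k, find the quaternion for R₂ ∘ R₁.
-0.6193 + 0.2428i + 0.1787j + 0.7249k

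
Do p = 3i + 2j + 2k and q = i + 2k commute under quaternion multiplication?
No: pq = -7 + 4i - 4j - 2k ≠ -7 - 4i + 4j + 2k = qp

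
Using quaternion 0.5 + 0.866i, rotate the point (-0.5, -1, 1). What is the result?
(-0.5, -0.366, -1.366)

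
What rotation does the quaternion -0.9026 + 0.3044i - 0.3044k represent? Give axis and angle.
axis = (√2/2, 0, -√2/2), θ = 309°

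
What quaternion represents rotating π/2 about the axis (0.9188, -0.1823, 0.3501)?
0.7071 + 0.6497i - 0.1289j + 0.2476k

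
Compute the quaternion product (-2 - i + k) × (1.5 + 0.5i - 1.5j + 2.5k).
-5 - i + 6j - 2k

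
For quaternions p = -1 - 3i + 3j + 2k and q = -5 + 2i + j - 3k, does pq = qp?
No: pq = 14 + 2i - 21j - 16k ≠ 14 + 24i - 11j + 2k = qp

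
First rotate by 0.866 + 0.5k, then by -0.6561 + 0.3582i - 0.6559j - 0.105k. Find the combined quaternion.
-0.5157 - 0.0177i - 0.7471j - 0.419k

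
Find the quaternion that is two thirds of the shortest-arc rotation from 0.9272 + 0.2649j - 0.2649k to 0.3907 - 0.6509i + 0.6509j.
0.6488 - 0.479i + 0.5822j - 0.1032k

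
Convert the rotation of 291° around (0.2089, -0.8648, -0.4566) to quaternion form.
-0.8241 + 0.1183i - 0.4898j - 0.2586k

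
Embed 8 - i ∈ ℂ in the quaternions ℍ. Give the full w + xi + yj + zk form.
8 - i + 0j + 0k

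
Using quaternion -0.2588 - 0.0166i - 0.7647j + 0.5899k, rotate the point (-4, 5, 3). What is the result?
(6.244, -0.095, -3.317)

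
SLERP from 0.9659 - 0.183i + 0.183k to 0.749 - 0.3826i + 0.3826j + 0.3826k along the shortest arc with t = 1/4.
0.9353 - 0.2401i + 0.1j + 0.2401k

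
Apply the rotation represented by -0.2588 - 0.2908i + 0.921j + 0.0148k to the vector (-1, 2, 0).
(-0.359, 2.204, -0.113)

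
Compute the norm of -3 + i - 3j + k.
√20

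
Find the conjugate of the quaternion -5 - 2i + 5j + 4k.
-5 + 2i - 5j - 4k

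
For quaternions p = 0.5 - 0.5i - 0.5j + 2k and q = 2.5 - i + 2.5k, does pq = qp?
No: pq = -4.25 - 3i - 2j + 5.75k ≠ -4.25 - 0.5i - 0.5j + 6.75k = qp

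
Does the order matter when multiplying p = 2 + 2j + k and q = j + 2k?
Yes: pq = -4 + 3i + 2j + 4k ≠ -4 - 3i + 2j + 4k = qp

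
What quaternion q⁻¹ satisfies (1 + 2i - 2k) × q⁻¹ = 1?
0.1111 - 0.2222i + 0.2222k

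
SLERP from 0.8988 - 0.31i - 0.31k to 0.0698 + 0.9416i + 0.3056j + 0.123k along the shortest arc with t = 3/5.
0.4126 - 0.8472i - 0.2231j - 0.2497k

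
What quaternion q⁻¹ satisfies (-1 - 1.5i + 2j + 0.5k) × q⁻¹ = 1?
-0.1333 + 0.2i - 0.2667j - 0.0667k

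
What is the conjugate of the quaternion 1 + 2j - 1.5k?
1 - 2j + 1.5k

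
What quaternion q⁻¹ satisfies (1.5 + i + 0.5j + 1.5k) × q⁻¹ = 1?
0.2609 - 0.1739i - 0.087j - 0.2609k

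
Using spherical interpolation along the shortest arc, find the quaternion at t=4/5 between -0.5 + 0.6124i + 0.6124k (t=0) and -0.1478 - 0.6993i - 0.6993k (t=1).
0.014 + 0.707i + 0.707k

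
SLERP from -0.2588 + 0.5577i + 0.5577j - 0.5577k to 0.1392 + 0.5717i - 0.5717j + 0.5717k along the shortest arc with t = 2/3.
-0.2158 - 0.2072i + 0.6747j - 0.6747k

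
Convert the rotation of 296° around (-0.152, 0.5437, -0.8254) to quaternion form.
-0.848 - 0.0805i + 0.2881j - 0.4374k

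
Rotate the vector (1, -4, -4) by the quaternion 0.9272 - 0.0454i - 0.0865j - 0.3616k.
(-1.48, -4.187, -3.644)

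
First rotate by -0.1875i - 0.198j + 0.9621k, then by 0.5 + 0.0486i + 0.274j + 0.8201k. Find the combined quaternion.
-0.7257 + 0.3322i - 0.2995j + 0.5228k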